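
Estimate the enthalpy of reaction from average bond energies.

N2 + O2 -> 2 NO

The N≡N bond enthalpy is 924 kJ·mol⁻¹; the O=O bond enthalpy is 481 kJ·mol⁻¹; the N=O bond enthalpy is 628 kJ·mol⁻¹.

ΔH ≈ +149 kJ

Bonds broken (reactants):
  N≡N: 1 × 924 = 924
  O=O: 1 × 481 = 481
  Σ(broken) = 1405 kJ
Bonds formed (products):
  N=O: 2 × 628 = 1256
  Σ(formed) = 1256 kJ
ΔH = Σ(broken) − Σ(formed) = 1405 − 1256 = +149 kJ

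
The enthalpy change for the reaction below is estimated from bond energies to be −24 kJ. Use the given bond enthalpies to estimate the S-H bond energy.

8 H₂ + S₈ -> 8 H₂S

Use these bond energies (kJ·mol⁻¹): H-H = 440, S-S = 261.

Let D be the S-H bond energy.
Σ(broken) = 8×440 + 8×261 = 5608
Σ(formed) = 16×D = 16D
ΔH = Σ(broken) − Σ(formed) = (5608) − (16D) = +5608 − 16D
Setting this equal to −24 kJ gives 16D = 5632, so D = 352 kJ/mol.

D(S-H) ≈ 352 kJ/mol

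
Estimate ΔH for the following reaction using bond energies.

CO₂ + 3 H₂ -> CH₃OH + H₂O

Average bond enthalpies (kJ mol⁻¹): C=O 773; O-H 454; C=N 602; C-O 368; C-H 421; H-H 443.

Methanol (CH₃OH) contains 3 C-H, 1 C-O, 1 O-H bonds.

Bonds broken (reactants):
  C=O: 2 × 773 = 1546
  H-H: 3 × 443 = 1329
  Σ(broken) = 2875 kJ
Bonds formed (products):
  C-H: 3 × 421 = 1263
  C-O: 1 × 368 = 368
  O-H: 3 × 454 = 1362
  Σ(formed) = 2993 kJ
ΔH = Σ(broken) − Σ(formed) = 2875 − 2993 = −118 kJ

ΔH ≈ −118 kJ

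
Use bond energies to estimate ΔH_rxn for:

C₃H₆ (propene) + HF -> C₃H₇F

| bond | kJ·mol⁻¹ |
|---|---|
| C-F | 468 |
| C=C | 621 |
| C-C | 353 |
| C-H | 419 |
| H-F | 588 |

Bonds broken (reactants):
  C-C: 1 × 353 = 353
  C-H: 6 × 419 = 2514
  C=C: 1 × 621 = 621
  H-F: 1 × 588 = 588
  Σ(broken) = 4076 kJ
Bonds formed (products):
  C-C: 2 × 353 = 706
  C-F: 1 × 468 = 468
  C-H: 7 × 419 = 2933
  Σ(formed) = 4107 kJ
ΔH = Σ(broken) − Σ(formed) = 4076 − 4107 = −31 kJ

ΔH ≈ −31 kJ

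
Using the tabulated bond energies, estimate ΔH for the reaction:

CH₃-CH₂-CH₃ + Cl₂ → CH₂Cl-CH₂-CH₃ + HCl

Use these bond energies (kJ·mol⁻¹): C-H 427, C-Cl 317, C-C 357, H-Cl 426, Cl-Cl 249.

ΔH ≈ −67 kJ

Bonds broken (reactants):
  C-C: 2 × 357 = 714
  C-H: 8 × 427 = 3416
  Cl-Cl: 1 × 249 = 249
  Σ(broken) = 4379 kJ
Bonds formed (products):
  C-C: 2 × 357 = 714
  C-Cl: 1 × 317 = 317
  C-H: 7 × 427 = 2989
  H-Cl: 1 × 426 = 426
  Σ(formed) = 4446 kJ
ΔH = Σ(broken) − Σ(formed) = 4379 − 4446 = −67 kJ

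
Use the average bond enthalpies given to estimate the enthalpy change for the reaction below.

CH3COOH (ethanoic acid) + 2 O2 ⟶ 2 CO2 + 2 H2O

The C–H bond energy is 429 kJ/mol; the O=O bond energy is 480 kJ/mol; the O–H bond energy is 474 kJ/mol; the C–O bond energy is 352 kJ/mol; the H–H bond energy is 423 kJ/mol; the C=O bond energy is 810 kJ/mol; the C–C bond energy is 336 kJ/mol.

Bonds broken (reactants):
  C–C: 1 × 336 = 336
  C–H: 3 × 429 = 1287
  C–O: 1 × 352 = 352
  C=O: 1 × 810 = 810
  O–H: 1 × 474 = 474
  O=O: 2 × 480 = 960
  Σ(broken) = 4219 kJ
Bonds formed (products):
  C=O: 4 × 810 = 3240
  O–H: 4 × 474 = 1896
  Σ(formed) = 5136 kJ
ΔH = Σ(broken) − Σ(formed) = 4219 − 5136 = −917 kJ

ΔH ≈ −917 kJ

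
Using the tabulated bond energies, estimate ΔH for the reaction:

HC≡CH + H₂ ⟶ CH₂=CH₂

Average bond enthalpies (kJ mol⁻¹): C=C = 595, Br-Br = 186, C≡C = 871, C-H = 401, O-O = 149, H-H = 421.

Bonds broken (reactants):
  C≡C: 1 × 871 = 871
  C-H: 2 × 401 = 802
  H-H: 1 × 421 = 421
  Σ(broken) = 2094 kJ
Bonds formed (products):
  C-H: 4 × 401 = 1604
  C=C: 1 × 595 = 595
  Σ(formed) = 2199 kJ
ΔH = Σ(broken) − Σ(formed) = 2094 − 2199 = −105 kJ

ΔH ≈ −105 kJ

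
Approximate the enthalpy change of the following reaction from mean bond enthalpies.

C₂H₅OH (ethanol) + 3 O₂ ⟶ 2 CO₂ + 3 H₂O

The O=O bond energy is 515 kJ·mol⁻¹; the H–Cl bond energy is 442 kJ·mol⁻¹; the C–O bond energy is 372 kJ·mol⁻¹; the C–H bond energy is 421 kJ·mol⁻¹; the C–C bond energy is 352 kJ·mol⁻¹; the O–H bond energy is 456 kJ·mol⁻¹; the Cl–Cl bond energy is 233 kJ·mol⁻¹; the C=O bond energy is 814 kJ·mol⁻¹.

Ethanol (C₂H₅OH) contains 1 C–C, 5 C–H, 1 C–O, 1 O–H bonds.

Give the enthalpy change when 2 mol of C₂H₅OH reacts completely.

Bonds broken (reactants):
  C–C: 1 × 352 = 352
  C–H: 5 × 421 = 2105
  C–O: 1 × 372 = 372
  O–H: 1 × 456 = 456
  O=O: 3 × 515 = 1545
  Σ(broken) = 4830 kJ
Bonds formed (products):
  C=O: 4 × 814 = 3256
  O–H: 6 × 456 = 2736
  Σ(formed) = 5992 kJ
ΔH = Σ(broken) − Σ(formed) = 4830 − 5992 = −1162 kJ
For 2× the reaction as written: 2 × (−1162) = −2324 kJ

ΔH = −2324 kJ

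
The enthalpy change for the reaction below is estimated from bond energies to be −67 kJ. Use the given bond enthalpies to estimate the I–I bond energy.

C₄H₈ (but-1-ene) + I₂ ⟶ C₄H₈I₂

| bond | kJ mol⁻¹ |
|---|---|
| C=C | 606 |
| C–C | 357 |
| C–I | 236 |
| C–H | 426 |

D(I–I) ≈ 156 kJ/mol

Let D be the I–I bond energy.
Σ(broken) = 2×357 + 8×426 + 1×606 + 1×D = 4728 + D
Σ(formed) = 3×357 + 8×426 + 2×236 = 4951
ΔH = Σ(broken) − Σ(formed) = (4728 + D) − (4951) = −223 + D
Setting this equal to −67 kJ gives D = 156 kJ/mol.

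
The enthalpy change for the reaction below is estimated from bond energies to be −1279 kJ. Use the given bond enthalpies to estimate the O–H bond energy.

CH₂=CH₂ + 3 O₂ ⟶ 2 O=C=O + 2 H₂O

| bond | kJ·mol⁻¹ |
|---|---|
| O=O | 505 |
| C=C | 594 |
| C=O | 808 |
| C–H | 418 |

Let D be the O–H bond energy.
Σ(broken) = 4×418 + 1×594 + 3×505 = 3781
Σ(formed) = 4×808 + 4×D = 3232 + 4D
ΔH = Σ(broken) − Σ(formed) = (3781) − (3232 + 4D) = +549 − 4D
Setting this equal to −1279 kJ gives 4D = 1828, so D = 457 kJ/mol.

D(O–H) ≈ 457 kJ/mol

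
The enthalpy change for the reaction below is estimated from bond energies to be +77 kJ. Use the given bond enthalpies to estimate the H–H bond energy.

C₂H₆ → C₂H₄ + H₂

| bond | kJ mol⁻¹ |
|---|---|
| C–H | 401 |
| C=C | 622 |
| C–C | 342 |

D(H–H) ≈ 445 kJ/mol

Let D be the H–H bond energy.
Σ(broken) = 1×342 + 6×401 = 2748
Σ(formed) = 4×401 + 1×622 + 1×D = 2226 + D
ΔH = Σ(broken) − Σ(formed) = (2748) − (2226 + D) = +522 − D
Setting this equal to +77 kJ gives D = 445 kJ/mol.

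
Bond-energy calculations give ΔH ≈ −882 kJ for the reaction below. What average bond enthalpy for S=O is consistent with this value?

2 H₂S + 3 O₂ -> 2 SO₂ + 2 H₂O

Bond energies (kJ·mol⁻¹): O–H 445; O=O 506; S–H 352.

Let D be the S=O bond energy.
Σ(broken) = 3×506 + 4×352 = 2926
Σ(formed) = 4×445 + 4×D = 1780 + 4D
ΔH = Σ(broken) − Σ(formed) = (2926) − (1780 + 4D) = +1146 − 4D
Setting this equal to −882 kJ gives 4D = 2028, so D = 507 kJ/mol.

D(S=O) ≈ 507 kJ/mol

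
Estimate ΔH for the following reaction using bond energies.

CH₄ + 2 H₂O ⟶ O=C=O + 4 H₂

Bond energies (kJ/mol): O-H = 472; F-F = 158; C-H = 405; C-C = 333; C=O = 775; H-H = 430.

ΔH ≈ +238 kJ

Bonds broken (reactants):
  C-H: 4 × 405 = 1620
  O-H: 4 × 472 = 1888
  Σ(broken) = 3508 kJ
Bonds formed (products):
  C=O: 2 × 775 = 1550
  H-H: 4 × 430 = 1720
  Σ(formed) = 3270 kJ
ΔH = Σ(broken) − Σ(formed) = 3508 − 3270 = +238 kJ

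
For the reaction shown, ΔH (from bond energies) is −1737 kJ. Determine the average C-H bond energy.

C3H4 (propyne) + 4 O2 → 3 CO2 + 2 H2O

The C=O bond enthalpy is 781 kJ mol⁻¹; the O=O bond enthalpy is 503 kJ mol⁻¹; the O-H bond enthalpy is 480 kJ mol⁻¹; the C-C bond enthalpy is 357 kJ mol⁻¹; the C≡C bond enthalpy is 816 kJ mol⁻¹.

D(C-H) ≈ 421 kJ/mol

Let D be the C-H bond energy.
Σ(broken) = 1×816 + 1×357 + 4×D + 4×503 = 3185 + 4D
Σ(formed) = 6×781 + 4×480 = 6606
ΔH = Σ(broken) − Σ(formed) = (3185 + 4D) − (6606) = −3421 + 4D
Setting this equal to −1737 kJ gives 4D = 1684, so D = 421 kJ/mol.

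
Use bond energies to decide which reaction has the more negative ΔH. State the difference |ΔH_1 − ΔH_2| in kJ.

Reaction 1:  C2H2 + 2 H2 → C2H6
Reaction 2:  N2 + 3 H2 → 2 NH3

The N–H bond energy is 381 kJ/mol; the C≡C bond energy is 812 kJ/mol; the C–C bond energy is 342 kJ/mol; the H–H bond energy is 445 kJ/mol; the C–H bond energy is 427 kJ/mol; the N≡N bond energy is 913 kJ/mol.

Reaction 1:
  Bonds broken (reactants):
    C≡C: 1 × 812 = 812
    C–H: 2 × 427 = 854
    H–H: 2 × 445 = 890
    Σ(broken) = 2556 kJ
  Bonds formed (products):
    C–C: 1 × 342 = 342
    C–H: 6 × 427 = 2562
    Σ(formed) = 2904 kJ
  ΔH_1 = 2556 − 2904 = −348 kJ
Reaction 2:
  Bonds broken (reactants):
    H–H: 3 × 445 = 1335
    N≡N: 1 × 913 = 913
    Σ(broken) = 2248 kJ
  Bonds formed (products):
    N–H: 6 × 381 = 2286
    Σ(formed) = 2286 kJ
  ΔH_2 = 2248 − 2286 = −38 kJ
ΔH_1 − ΔH_2 = −310 kJ, so reaction 1 has the more negative ΔH; |ΔH_1 − ΔH_2| = 310 kJ.

Reaction 1, by 310 kJ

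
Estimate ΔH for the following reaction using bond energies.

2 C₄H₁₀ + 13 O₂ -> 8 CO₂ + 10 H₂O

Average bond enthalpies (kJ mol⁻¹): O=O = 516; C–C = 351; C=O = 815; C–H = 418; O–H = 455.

Bonds broken (reactants):
  C–C: 6 × 351 = 2106
  C–H: 20 × 418 = 8360
  O=O: 13 × 516 = 6708
  Σ(broken) = 17174 kJ
Bonds formed (products):
  C=O: 16 × 815 = 13040
  O–H: 20 × 455 = 9100
  Σ(formed) = 22140 kJ
ΔH = Σ(broken) − Σ(formed) = 17174 − 22140 = −4966 kJ

ΔH ≈ −4966 kJ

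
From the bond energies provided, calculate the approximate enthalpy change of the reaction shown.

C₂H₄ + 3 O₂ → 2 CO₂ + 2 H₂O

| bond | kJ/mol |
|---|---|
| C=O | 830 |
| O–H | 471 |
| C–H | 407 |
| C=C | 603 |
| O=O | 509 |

Bonds broken (reactants):
  C–H: 4 × 407 = 1628
  C=C: 1 × 603 = 603
  O=O: 3 × 509 = 1527
  Σ(broken) = 3758 kJ
Bonds formed (products):
  C=O: 4 × 830 = 3320
  O–H: 4 × 471 = 1884
  Σ(formed) = 5204 kJ
ΔH = Σ(broken) − Σ(formed) = 3758 − 5204 = −1446 kJ

ΔH ≈ −1446 kJ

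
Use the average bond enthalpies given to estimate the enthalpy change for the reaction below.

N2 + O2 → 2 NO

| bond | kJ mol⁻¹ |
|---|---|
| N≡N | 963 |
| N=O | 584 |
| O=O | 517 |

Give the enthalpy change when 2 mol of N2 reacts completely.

ΔH = +624 kJ

Bonds broken (reactants):
  N≡N: 1 × 963 = 963
  O=O: 1 × 517 = 517
  Σ(broken) = 1480 kJ
Bonds formed (products):
  N=O: 2 × 584 = 1168
  Σ(formed) = 1168 kJ
ΔH = Σ(broken) − Σ(formed) = 1480 − 1168 = +312 kJ
For 2× the reaction as written: 2 × (+312) = +624 kJ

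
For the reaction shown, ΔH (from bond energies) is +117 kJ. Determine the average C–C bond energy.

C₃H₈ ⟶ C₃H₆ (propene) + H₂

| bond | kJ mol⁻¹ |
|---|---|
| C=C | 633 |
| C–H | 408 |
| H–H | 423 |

D(C–C) ≈ 357 kJ/mol

Let D be the C–C bond energy.
Σ(broken) = 2×D + 8×408 = 3264 + 2D
Σ(formed) = 1×D + 6×408 + 1×633 + 1×423 = 3504 + D
ΔH = Σ(broken) − Σ(formed) = (3264 + 2D) − (3504 + D) = −240 + D
Setting this equal to +117 kJ gives D = 357 kJ/mol.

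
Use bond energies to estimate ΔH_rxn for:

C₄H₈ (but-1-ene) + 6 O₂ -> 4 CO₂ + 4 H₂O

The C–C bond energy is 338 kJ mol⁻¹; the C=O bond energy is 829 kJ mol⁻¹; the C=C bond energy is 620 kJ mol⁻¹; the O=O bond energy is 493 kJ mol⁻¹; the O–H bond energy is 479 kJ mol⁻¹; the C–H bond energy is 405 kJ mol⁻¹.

ΔH ≈ −2970 kJ

Bonds broken (reactants):
  C–C: 2 × 338 = 676
  C–H: 8 × 405 = 3240
  C=C: 1 × 620 = 620
  O=O: 6 × 493 = 2958
  Σ(broken) = 7494 kJ
Bonds formed (products):
  C=O: 8 × 829 = 6632
  O–H: 8 × 479 = 3832
  Σ(formed) = 10464 kJ
ΔH = Σ(broken) − Σ(formed) = 7494 − 10464 = −2970 kJ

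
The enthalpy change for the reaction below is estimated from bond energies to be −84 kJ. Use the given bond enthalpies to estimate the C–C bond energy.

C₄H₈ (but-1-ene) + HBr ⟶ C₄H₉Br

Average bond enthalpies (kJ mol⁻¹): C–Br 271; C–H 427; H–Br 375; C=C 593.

D(C–C) ≈ 354 kJ/mol

Let D be the C–C bond energy.
Σ(broken) = 2×D + 8×427 + 1×593 + 1×375 = 4384 + 2D
Σ(formed) = 1×271 + 3×D + 9×427 = 4114 + 3D
ΔH = Σ(broken) − Σ(formed) = (4384 + 2D) − (4114 + 3D) = +270 − D
Setting this equal to −84 kJ gives D = 354 kJ/mol.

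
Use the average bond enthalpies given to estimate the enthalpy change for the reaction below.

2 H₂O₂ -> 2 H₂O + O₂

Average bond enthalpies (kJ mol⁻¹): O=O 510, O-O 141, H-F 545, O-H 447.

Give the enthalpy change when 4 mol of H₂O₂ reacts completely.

Bonds broken (reactants):
  O-H: 4 × 447 = 1788
  O-O: 2 × 141 = 282
  Σ(broken) = 2070 kJ
Bonds formed (products):
  O-H: 4 × 447 = 1788
  O=O: 1 × 510 = 510
  Σ(formed) = 2298 kJ
ΔH = Σ(broken) − Σ(formed) = 2070 − 2298 = −228 kJ
For 2× the reaction as written: 2 × (−228) = −456 kJ

ΔH = −456 kJ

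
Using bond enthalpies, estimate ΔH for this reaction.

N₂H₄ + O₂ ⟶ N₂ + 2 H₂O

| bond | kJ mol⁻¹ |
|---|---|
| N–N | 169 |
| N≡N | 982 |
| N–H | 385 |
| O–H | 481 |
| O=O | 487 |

ΔH ≈ −710 kJ

Bonds broken (reactants):
  N–H: 4 × 385 = 1540
  N–N: 1 × 169 = 169
  O=O: 1 × 487 = 487
  Σ(broken) = 2196 kJ
Bonds formed (products):
  N≡N: 1 × 982 = 982
  O–H: 4 × 481 = 1924
  Σ(formed) = 2906 kJ
ΔH = Σ(broken) − Σ(formed) = 2196 − 2906 = −710 kJ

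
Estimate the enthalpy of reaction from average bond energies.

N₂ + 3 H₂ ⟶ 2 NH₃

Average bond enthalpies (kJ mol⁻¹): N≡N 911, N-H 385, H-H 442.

Bonds broken (reactants):
  H-H: 3 × 442 = 1326
  N≡N: 1 × 911 = 911
  Σ(broken) = 2237 kJ
Bonds formed (products):
  N-H: 6 × 385 = 2310
  Σ(formed) = 2310 kJ
ΔH = Σ(broken) − Σ(formed) = 2237 − 2310 = −73 kJ

ΔH ≈ −73 kJ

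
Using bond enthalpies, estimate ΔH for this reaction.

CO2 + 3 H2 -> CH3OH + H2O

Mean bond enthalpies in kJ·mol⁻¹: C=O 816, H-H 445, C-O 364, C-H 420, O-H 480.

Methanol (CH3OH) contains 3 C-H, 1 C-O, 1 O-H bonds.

ΔH ≈ −97 kJ

Bonds broken (reactants):
  C=O: 2 × 816 = 1632
  H-H: 3 × 445 = 1335
  Σ(broken) = 2967 kJ
Bonds formed (products):
  C-H: 3 × 420 = 1260
  C-O: 1 × 364 = 364
  O-H: 3 × 480 = 1440
  Σ(formed) = 3064 kJ
ΔH = Σ(broken) − Σ(formed) = 2967 − 3064 = −97 kJ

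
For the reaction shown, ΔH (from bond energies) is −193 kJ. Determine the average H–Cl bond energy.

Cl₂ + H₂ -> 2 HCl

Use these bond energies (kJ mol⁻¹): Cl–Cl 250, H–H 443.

D(H–Cl) ≈ 443 kJ/mol

Let D be the H–Cl bond energy.
Σ(broken) = 1×250 + 1×443 = 693
Σ(formed) = 2×D = 2D
ΔH = Σ(broken) − Σ(formed) = (693) − (2D) = +693 − 2D
Setting this equal to −193 kJ gives 2D = 886, so D = 443 kJ/mol.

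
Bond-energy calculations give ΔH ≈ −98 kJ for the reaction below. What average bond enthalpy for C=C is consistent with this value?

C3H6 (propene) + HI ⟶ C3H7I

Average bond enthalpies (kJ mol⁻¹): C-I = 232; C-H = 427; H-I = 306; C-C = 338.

Let D be the C=C bond energy.
Σ(broken) = 1×338 + 6×427 + 1×D + 1×306 = 3206 + D
Σ(formed) = 2×338 + 7×427 + 1×232 = 3897
ΔH = Σ(broken) − Σ(formed) = (3206 + D) − (3897) = −691 + D
Setting this equal to −98 kJ gives D = 593 kJ/mol.

D(C=C) ≈ 593 kJ/mol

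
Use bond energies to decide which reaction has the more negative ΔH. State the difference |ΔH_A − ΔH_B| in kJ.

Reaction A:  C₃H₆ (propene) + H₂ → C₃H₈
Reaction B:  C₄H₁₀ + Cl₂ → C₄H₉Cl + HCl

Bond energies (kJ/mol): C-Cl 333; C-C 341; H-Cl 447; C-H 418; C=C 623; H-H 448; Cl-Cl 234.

Reaction A:
  Bonds broken (reactants):
    C-C: 1 × 341 = 341
    C-H: 6 × 418 = 2508
    C=C: 1 × 623 = 623
    H-H: 1 × 448 = 448
    Σ(broken) = 3920 kJ
  Bonds formed (products):
    C-C: 2 × 341 = 682
    C-H: 8 × 418 = 3344
    Σ(formed) = 4026 kJ
  ΔH_A = 3920 − 4026 = −106 kJ
Reaction B:
  Bonds broken (reactants):
    C-C: 3 × 341 = 1023
    C-H: 10 × 418 = 4180
    Cl-Cl: 1 × 234 = 234
    Σ(broken) = 5437 kJ
  Bonds formed (products):
    C-C: 3 × 341 = 1023
    C-Cl: 1 × 333 = 333
    C-H: 9 × 418 = 3762
    H-Cl: 1 × 447 = 447
    Σ(formed) = 5565 kJ
  ΔH_B = 5437 − 5565 = −128 kJ
ΔH_A − ΔH_B = +22 kJ, so reaction B has the more negative ΔH; |ΔH_A − ΔH_B| = 22 kJ.

Reaction B, by 22 kJ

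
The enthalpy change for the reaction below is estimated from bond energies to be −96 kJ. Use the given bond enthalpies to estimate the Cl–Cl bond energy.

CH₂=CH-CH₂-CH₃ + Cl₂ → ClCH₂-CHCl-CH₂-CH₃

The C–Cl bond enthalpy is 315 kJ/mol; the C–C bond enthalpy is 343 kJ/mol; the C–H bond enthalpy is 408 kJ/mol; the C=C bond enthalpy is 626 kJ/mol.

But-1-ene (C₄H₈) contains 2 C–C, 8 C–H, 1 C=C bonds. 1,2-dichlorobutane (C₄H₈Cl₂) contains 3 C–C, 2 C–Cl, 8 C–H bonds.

Let D be the Cl–Cl bond energy.
Σ(broken) = 2×343 + 8×408 + 1×626 + 1×D = 4576 + D
Σ(formed) = 3×343 + 2×315 + 8×408 = 4923
ΔH = Σ(broken) − Σ(formed) = (4576 + D) − (4923) = −347 + D
Setting this equal to −96 kJ gives D = 251 kJ/mol.

D(Cl–Cl) ≈ 251 kJ/mol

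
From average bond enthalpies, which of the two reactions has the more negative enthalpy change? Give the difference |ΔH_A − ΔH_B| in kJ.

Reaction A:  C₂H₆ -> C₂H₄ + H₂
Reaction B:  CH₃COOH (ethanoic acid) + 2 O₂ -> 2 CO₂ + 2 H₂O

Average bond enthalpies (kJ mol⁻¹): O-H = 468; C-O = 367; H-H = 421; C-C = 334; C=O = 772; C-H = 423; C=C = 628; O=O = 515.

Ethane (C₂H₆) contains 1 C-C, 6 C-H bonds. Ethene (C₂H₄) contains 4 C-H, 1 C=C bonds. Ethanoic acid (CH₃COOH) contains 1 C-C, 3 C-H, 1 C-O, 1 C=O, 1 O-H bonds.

Reaction A:
  Bonds broken (reactants):
    C-C: 1 × 334 = 334
    C-H: 6 × 423 = 2538
    Σ(broken) = 2872 kJ
  Bonds formed (products):
    C-H: 4 × 423 = 1692
    C=C: 1 × 628 = 628
    H-H: 1 × 421 = 421
    Σ(formed) = 2741 kJ
  ΔH_A = 2872 − 2741 = +131 kJ
Reaction B:
  Bonds broken (reactants):
    C-C: 1 × 334 = 334
    C-H: 3 × 423 = 1269
    C-O: 1 × 367 = 367
    C=O: 1 × 772 = 772
    O-H: 1 × 468 = 468
    O=O: 2 × 515 = 1030
    Σ(broken) = 4240 kJ
  Bonds formed (products):
    C=O: 4 × 772 = 3088
    O-H: 4 × 468 = 1872
    Σ(formed) = 4960 kJ
  ΔH_B = 4240 − 4960 = −720 kJ
ΔH_A − ΔH_B = +851 kJ, so reaction B has the more negative ΔH; |ΔH_A − ΔH_B| = 851 kJ.

Reaction B, by 851 kJ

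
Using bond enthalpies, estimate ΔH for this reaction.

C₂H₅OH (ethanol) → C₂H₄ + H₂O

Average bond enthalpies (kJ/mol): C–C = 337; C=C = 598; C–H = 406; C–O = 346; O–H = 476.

Bonds broken (reactants):
  C–C: 1 × 337 = 337
  C–H: 5 × 406 = 2030
  C–O: 1 × 346 = 346
  O–H: 1 × 476 = 476
  Σ(broken) = 3189 kJ
Bonds formed (products):
  C–H: 4 × 406 = 1624
  C=C: 1 × 598 = 598
  O–H: 2 × 476 = 952
  Σ(formed) = 3174 kJ
ΔH = Σ(broken) − Σ(formed) = 3189 − 3174 = +15 kJ

ΔH ≈ +15 kJ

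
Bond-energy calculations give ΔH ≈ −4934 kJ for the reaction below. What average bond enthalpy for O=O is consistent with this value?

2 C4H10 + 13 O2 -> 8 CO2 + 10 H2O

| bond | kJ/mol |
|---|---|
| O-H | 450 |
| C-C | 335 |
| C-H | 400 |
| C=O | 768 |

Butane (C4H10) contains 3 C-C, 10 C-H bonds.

Let D be the O=O bond energy.
Σ(broken) = 6×335 + 20×400 + 13×D = 10010 + 13D
Σ(formed) = 16×768 + 20×450 = 21288
ΔH = Σ(broken) − Σ(formed) = (10010 + 13D) − (21288) = −11278 + 13D
Setting this equal to −4934 kJ gives 13D = 6344, so D = 488 kJ/mol.

D(O=O) ≈ 488 kJ/mol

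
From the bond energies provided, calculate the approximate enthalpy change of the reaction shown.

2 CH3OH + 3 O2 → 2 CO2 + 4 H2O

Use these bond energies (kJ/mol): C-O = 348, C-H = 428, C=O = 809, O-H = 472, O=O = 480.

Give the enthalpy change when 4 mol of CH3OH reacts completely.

ΔH = −2728 kJ

Bonds broken (reactants):
  C-H: 6 × 428 = 2568
  C-O: 2 × 348 = 696
  O-H: 2 × 472 = 944
  O=O: 3 × 480 = 1440
  Σ(broken) = 5648 kJ
Bonds formed (products):
  C=O: 4 × 809 = 3236
  O-H: 8 × 472 = 3776
  Σ(formed) = 7012 kJ
ΔH = Σ(broken) − Σ(formed) = 5648 − 7012 = −1364 kJ
For 2× the reaction as written: 2 × (−1364) = −2728 kJ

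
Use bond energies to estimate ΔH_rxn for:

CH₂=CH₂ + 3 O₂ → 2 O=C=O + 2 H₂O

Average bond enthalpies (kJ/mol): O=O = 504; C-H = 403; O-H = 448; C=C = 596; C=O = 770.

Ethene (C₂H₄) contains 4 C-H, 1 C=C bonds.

ΔH ≈ −1152 kJ

Bonds broken (reactants):
  C-H: 4 × 403 = 1612
  C=C: 1 × 596 = 596
  O=O: 3 × 504 = 1512
  Σ(broken) = 3720 kJ
Bonds formed (products):
  C=O: 4 × 770 = 3080
  O-H: 4 × 448 = 1792
  Σ(formed) = 4872 kJ
ΔH = Σ(broken) − Σ(formed) = 3720 − 4872 = −1152 kJ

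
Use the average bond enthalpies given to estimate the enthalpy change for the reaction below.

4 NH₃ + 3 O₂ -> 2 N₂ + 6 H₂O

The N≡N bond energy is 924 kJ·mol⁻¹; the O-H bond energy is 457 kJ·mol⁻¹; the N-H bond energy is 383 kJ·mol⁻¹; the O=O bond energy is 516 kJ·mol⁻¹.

ΔH ≈ −1188 kJ

Bonds broken (reactants):
  N-H: 12 × 383 = 4596
  O=O: 3 × 516 = 1548
  Σ(broken) = 6144 kJ
Bonds formed (products):
  N≡N: 2 × 924 = 1848
  O-H: 12 × 457 = 5484
  Σ(formed) = 7332 kJ
ΔH = Σ(broken) − Σ(formed) = 6144 − 7332 = −1188 kJ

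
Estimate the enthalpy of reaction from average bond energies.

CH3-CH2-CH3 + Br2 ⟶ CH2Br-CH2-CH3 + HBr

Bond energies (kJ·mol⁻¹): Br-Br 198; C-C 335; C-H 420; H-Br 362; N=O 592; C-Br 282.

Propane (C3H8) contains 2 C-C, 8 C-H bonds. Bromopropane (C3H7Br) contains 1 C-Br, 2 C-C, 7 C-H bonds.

Bonds broken (reactants):
  Br-Br: 1 × 198 = 198
  C-C: 2 × 335 = 670
  C-H: 8 × 420 = 3360
  Σ(broken) = 4228 kJ
Bonds formed (products):
  C-Br: 1 × 282 = 282
  C-C: 2 × 335 = 670
  C-H: 7 × 420 = 2940
  H-Br: 1 × 362 = 362
  Σ(formed) = 4254 kJ
ΔH = Σ(broken) − Σ(formed) = 4228 − 4254 = −26 kJ

ΔH ≈ −26 kJ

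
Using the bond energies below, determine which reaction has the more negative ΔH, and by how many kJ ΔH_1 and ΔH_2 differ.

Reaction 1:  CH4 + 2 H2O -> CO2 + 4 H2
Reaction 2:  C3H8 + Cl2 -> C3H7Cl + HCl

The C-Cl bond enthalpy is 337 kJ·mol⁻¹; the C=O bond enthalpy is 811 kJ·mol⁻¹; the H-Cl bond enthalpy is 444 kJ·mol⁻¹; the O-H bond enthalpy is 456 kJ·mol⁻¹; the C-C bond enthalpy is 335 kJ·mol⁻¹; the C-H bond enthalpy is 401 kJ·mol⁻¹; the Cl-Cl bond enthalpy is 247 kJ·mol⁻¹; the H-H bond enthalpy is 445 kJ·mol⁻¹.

Reaction 1:
  Bonds broken (reactants):
    C-H: 4 × 401 = 1604
    O-H: 4 × 456 = 1824
    Σ(broken) = 3428 kJ
  Bonds formed (products):
    C=O: 2 × 811 = 1622
    H-H: 4 × 445 = 1780
    Σ(formed) = 3402 kJ
  ΔH_1 = 3428 − 3402 = +26 kJ
Reaction 2:
  Bonds broken (reactants):
    C-C: 2 × 335 = 670
    C-H: 8 × 401 = 3208
    Cl-Cl: 1 × 247 = 247
    Σ(broken) = 4125 kJ
  Bonds formed (products):
    C-C: 2 × 335 = 670
    C-Cl: 1 × 337 = 337
    C-H: 7 × 401 = 2807
    H-Cl: 1 × 444 = 444
    Σ(formed) = 4258 kJ
  ΔH_2 = 4125 − 4258 = −133 kJ
ΔH_1 − ΔH_2 = +159 kJ, so reaction 2 has the more negative ΔH; |ΔH_1 − ΔH_2| = 159 kJ.

Reaction 2, by 159 kJ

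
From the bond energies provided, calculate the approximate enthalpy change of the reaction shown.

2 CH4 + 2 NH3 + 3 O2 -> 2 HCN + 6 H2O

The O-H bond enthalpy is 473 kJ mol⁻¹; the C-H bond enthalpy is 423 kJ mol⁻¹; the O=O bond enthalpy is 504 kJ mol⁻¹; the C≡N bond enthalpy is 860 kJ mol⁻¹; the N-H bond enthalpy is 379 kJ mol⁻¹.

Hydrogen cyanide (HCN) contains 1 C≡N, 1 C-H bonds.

ΔH ≈ −1072 kJ

Bonds broken (reactants):
  C-H: 8 × 423 = 3384
  N-H: 6 × 379 = 2274
  O=O: 3 × 504 = 1512
  Σ(broken) = 7170 kJ
Bonds formed (products):
  C≡N: 2 × 860 = 1720
  C-H: 2 × 423 = 846
  O-H: 12 × 473 = 5676
  Σ(formed) = 8242 kJ
ΔH = Σ(broken) − Σ(formed) = 7170 − 8242 = −1072 kJ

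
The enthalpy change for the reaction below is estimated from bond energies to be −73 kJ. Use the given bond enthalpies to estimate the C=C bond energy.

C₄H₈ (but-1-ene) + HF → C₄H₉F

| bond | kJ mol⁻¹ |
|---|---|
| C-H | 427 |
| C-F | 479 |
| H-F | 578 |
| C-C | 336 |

Let D be the C=C bond energy.
Σ(broken) = 2×336 + 8×427 + 1×D + 1×578 = 4666 + D
Σ(formed) = 3×336 + 1×479 + 9×427 = 5330
ΔH = Σ(broken) − Σ(formed) = (4666 + D) − (5330) = −664 + D
Setting this equal to −73 kJ gives D = 591 kJ/mol.

D(C=C) ≈ 591 kJ/mol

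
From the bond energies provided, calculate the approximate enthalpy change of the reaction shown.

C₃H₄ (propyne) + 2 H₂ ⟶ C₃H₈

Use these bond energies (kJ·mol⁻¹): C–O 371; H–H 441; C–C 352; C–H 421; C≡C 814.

ΔH ≈ −340 kJ

Bonds broken (reactants):
  C≡C: 1 × 814 = 814
  C–C: 1 × 352 = 352
  C–H: 4 × 421 = 1684
  H–H: 2 × 441 = 882
  Σ(broken) = 3732 kJ
Bonds formed (products):
  C–C: 2 × 352 = 704
  C–H: 8 × 421 = 3368
  Σ(formed) = 4072 kJ
ΔH = Σ(broken) − Σ(formed) = 3732 − 4072 = −340 kJ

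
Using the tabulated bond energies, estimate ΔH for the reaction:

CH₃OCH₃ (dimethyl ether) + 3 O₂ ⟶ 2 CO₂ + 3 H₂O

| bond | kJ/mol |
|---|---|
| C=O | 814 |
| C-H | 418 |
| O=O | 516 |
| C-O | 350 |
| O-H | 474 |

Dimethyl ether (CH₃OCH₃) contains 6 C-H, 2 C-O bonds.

Bonds broken (reactants):
  C-H: 6 × 418 = 2508
  C-O: 2 × 350 = 700
  O=O: 3 × 516 = 1548
  Σ(broken) = 4756 kJ
Bonds formed (products):
  C=O: 4 × 814 = 3256
  O-H: 6 × 474 = 2844
  Σ(formed) = 6100 kJ
ΔH = Σ(broken) − Σ(formed) = 4756 − 6100 = −1344 kJ

ΔH ≈ −1344 kJ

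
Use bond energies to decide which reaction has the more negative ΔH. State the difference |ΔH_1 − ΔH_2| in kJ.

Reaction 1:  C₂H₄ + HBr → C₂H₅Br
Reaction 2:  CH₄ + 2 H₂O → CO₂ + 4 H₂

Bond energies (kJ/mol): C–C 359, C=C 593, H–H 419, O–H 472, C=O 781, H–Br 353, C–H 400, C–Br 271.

Reaction 1:
  Bonds broken (reactants):
    C–H: 4 × 400 = 1600
    C=C: 1 × 593 = 593
    H–Br: 1 × 353 = 353
    Σ(broken) = 2546 kJ
  Bonds formed (products):
    C–Br: 1 × 271 = 271
    C–C: 1 × 359 = 359
    C–H: 5 × 400 = 2000
    Σ(formed) = 2630 kJ
  ΔH_1 = 2546 − 2630 = −84 kJ
Reaction 2:
  Bonds broken (reactants):
    C–H: 4 × 400 = 1600
    O–H: 4 × 472 = 1888
    Σ(broken) = 3488 kJ
  Bonds formed (products):
    C=O: 2 × 781 = 1562
    H–H: 4 × 419 = 1676
    Σ(formed) = 3238 kJ
  ΔH_2 = 3488 − 3238 = +250 kJ
ΔH_1 − ΔH_2 = −334 kJ, so reaction 1 has the more negative ΔH; |ΔH_1 − ΔH_2| = 334 kJ.

Reaction 1, by 334 kJ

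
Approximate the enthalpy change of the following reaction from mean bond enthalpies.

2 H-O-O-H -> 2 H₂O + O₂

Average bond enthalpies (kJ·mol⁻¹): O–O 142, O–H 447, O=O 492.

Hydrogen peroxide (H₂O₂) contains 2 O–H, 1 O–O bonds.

Bonds broken (reactants):
  O–H: 4 × 447 = 1788
  O–O: 2 × 142 = 284
  Σ(broken) = 2072 kJ
Bonds formed (products):
  O–H: 4 × 447 = 1788
  O=O: 1 × 492 = 492
  Σ(formed) = 2280 kJ
ΔH = Σ(broken) − Σ(formed) = 2072 − 2280 = −208 kJ

ΔH ≈ −208 kJ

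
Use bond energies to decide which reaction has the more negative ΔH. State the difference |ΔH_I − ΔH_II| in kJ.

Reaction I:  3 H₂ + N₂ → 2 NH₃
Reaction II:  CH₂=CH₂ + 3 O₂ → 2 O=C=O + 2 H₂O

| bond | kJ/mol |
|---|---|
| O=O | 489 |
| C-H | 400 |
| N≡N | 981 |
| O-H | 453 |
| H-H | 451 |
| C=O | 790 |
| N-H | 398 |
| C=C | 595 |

Reaction II, by 1256 kJ

Reaction I:
  Bonds broken (reactants):
    H-H: 3 × 451 = 1353
    N≡N: 1 × 981 = 981
    Σ(broken) = 2334 kJ
  Bonds formed (products):
    N-H: 6 × 398 = 2388
    Σ(formed) = 2388 kJ
  ΔH_I = 2334 − 2388 = −54 kJ
Reaction II:
  Bonds broken (reactants):
    C-H: 4 × 400 = 1600
    C=C: 1 × 595 = 595
    O=O: 3 × 489 = 1467
    Σ(broken) = 3662 kJ
  Bonds formed (products):
    C=O: 4 × 790 = 3160
    O-H: 4 × 453 = 1812
    Σ(formed) = 4972 kJ
  ΔH_II = 3662 − 4972 = −1310 kJ
ΔH_I − ΔH_II = +1256 kJ, so reaction II has the more negative ΔH; |ΔH_I − ΔH_II| = 1256 kJ.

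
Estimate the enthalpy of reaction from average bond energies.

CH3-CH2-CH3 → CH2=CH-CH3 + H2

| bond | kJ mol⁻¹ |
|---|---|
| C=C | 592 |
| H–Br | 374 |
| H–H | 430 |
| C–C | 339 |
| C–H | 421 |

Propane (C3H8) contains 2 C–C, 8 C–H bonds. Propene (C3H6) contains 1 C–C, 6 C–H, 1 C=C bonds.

ΔH ≈ +159 kJ

Bonds broken (reactants):
  C–C: 2 × 339 = 678
  C–H: 8 × 421 = 3368
  Σ(broken) = 4046 kJ
Bonds formed (products):
  C–C: 1 × 339 = 339
  C–H: 6 × 421 = 2526
  C=C: 1 × 592 = 592
  H–H: 1 × 430 = 430
  Σ(formed) = 3887 kJ
ΔH = Σ(broken) − Σ(formed) = 4046 − 3887 = +159 kJ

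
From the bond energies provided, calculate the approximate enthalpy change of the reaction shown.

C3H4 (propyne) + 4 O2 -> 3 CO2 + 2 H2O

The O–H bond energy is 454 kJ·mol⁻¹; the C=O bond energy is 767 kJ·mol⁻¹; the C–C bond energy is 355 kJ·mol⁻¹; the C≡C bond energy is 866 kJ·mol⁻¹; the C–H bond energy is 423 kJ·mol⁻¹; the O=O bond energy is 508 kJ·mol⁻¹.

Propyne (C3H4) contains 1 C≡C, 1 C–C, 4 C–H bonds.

Bonds broken (reactants):
  C≡C: 1 × 866 = 866
  C–C: 1 × 355 = 355
  C–H: 4 × 423 = 1692
  O=O: 4 × 508 = 2032
  Σ(broken) = 4945 kJ
Bonds formed (products):
  C=O: 6 × 767 = 4602
  O–H: 4 × 454 = 1816
  Σ(formed) = 6418 kJ
ΔH = Σ(broken) − Σ(formed) = 4945 − 6418 = −1473 kJ

ΔH ≈ −1473 kJ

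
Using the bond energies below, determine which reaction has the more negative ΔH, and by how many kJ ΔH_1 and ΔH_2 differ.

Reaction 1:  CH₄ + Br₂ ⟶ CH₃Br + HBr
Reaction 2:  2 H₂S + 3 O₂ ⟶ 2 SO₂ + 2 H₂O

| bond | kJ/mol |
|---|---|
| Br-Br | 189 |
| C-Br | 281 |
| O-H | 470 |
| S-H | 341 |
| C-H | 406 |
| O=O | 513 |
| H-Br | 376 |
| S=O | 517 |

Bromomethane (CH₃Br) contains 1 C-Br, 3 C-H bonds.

Reaction 1:
  Bonds broken (reactants):
    Br-Br: 1 × 189 = 189
    C-H: 4 × 406 = 1624
    Σ(broken) = 1813 kJ
  Bonds formed (products):
    C-Br: 1 × 281 = 281
    C-H: 3 × 406 = 1218
    H-Br: 1 × 376 = 376
    Σ(formed) = 1875 kJ
  ΔH_1 = 1813 − 1875 = −62 kJ
Reaction 2:
  Bonds broken (reactants):
    O=O: 3 × 513 = 1539
    S-H: 4 × 341 = 1364
    Σ(broken) = 2903 kJ
  Bonds formed (products):
    O-H: 4 × 470 = 1880
    S=O: 4 × 517 = 2068
    Σ(formed) = 3948 kJ
  ΔH_2 = 2903 − 3948 = −1045 kJ
ΔH_1 − ΔH_2 = +983 kJ, so reaction 2 has the more negative ΔH; |ΔH_1 − ΔH_2| = 983 kJ.

Reaction 2, by 983 kJ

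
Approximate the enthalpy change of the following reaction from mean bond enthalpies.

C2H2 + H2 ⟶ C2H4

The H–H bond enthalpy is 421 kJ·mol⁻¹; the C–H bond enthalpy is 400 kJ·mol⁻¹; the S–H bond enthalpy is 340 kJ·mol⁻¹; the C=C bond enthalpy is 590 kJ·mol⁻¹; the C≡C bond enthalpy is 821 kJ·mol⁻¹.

Bonds broken (reactants):
  C≡C: 1 × 821 = 821
  C–H: 2 × 400 = 800
  H–H: 1 × 421 = 421
  Σ(broken) = 2042 kJ
Bonds formed (products):
  C–H: 4 × 400 = 1600
  C=C: 1 × 590 = 590
  Σ(formed) = 2190 kJ
ΔH = Σ(broken) − Σ(formed) = 2042 − 2190 = −148 kJ

ΔH ≈ −148 kJ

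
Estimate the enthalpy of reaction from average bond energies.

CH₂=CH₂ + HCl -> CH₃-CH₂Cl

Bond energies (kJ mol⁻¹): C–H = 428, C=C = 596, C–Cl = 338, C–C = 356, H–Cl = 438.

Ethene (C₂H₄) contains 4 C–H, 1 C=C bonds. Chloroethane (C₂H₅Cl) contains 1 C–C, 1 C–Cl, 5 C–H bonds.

Bonds broken (reactants):
  C–H: 4 × 428 = 1712
  C=C: 1 × 596 = 596
  H–Cl: 1 × 438 = 438
  Σ(broken) = 2746 kJ
Bonds formed (products):
  C–C: 1 × 356 = 356
  C–Cl: 1 × 338 = 338
  C–H: 5 × 428 = 2140
  Σ(formed) = 2834 kJ
ΔH = Σ(broken) − Σ(formed) = 2746 − 2834 = −88 kJ

ΔH ≈ −88 kJ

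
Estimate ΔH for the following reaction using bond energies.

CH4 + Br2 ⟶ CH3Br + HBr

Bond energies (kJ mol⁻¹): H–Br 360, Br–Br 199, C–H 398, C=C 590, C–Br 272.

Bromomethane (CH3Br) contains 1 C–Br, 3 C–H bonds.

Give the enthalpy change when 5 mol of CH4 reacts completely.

ΔH = −175 kJ

Bonds broken (reactants):
  Br–Br: 1 × 199 = 199
  C–H: 4 × 398 = 1592
  Σ(broken) = 1791 kJ
Bonds formed (products):
  C–Br: 1 × 272 = 272
  C–H: 3 × 398 = 1194
  H–Br: 1 × 360 = 360
  Σ(formed) = 1826 kJ
ΔH = Σ(broken) − Σ(formed) = 1791 − 1826 = −35 kJ
For 5× the reaction as written: 5 × (−35) = −175 kJ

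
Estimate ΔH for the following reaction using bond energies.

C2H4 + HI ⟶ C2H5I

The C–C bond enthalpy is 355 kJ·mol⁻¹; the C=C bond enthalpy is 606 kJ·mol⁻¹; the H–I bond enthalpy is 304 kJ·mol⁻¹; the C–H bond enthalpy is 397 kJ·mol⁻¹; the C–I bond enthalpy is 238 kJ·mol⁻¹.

ΔH ≈ −80 kJ

Bonds broken (reactants):
  C–H: 4 × 397 = 1588
  C=C: 1 × 606 = 606
  H–I: 1 × 304 = 304
  Σ(broken) = 2498 kJ
Bonds formed (products):
  C–C: 1 × 355 = 355
  C–H: 5 × 397 = 1985
  C–I: 1 × 238 = 238
  Σ(formed) = 2578 kJ
ΔH = Σ(broken) − Σ(formed) = 2498 − 2578 = −80 kJ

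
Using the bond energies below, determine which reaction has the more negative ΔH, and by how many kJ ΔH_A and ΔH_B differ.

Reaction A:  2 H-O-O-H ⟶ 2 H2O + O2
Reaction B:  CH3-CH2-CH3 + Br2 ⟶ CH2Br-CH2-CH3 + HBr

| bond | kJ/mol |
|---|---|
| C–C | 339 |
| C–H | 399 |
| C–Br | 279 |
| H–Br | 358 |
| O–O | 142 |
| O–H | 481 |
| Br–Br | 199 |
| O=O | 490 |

Reaction A:
  Bonds broken (reactants):
    O–H: 4 × 481 = 1924
    O–O: 2 × 142 = 284
    Σ(broken) = 2208 kJ
  Bonds formed (products):
    O–H: 4 × 481 = 1924
    O=O: 1 × 490 = 490
    Σ(formed) = 2414 kJ
  ΔH_A = 2208 − 2414 = −206 kJ
Reaction B:
  Bonds broken (reactants):
    Br–Br: 1 × 199 = 199
    C–C: 2 × 339 = 678
    C–H: 8 × 399 = 3192
    Σ(broken) = 4069 kJ
  Bonds formed (products):
    C–Br: 1 × 279 = 279
    C–C: 2 × 339 = 678
    C–H: 7 × 399 = 2793
    H–Br: 1 × 358 = 358
    Σ(formed) = 4108 kJ
  ΔH_B = 4069 − 4108 = −39 kJ
ΔH_A − ΔH_B = −167 kJ, so reaction A has the more negative ΔH; |ΔH_A − ΔH_B| = 167 kJ.

Reaction A, by 167 kJ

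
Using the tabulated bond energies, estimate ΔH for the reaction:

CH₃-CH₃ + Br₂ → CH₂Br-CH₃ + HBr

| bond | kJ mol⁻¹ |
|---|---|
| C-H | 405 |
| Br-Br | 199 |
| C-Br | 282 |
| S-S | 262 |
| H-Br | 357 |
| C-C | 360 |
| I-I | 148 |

Bonds broken (reactants):
  Br-Br: 1 × 199 = 199
  C-C: 1 × 360 = 360
  C-H: 6 × 405 = 2430
  Σ(broken) = 2989 kJ
Bonds formed (products):
  C-Br: 1 × 282 = 282
  C-C: 1 × 360 = 360
  C-H: 5 × 405 = 2025
  H-Br: 1 × 357 = 357
  Σ(formed) = 3024 kJ
ΔH = Σ(broken) − Σ(formed) = 2989 − 3024 = −35 kJ

ΔH ≈ −35 kJ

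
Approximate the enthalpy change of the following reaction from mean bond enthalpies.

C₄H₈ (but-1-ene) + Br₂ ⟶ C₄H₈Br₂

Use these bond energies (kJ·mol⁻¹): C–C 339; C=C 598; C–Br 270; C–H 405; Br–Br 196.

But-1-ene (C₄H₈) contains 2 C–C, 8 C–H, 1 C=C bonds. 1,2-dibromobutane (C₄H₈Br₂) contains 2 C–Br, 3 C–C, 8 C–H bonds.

ΔH ≈ −85 kJ

Bonds broken (reactants):
  Br–Br: 1 × 196 = 196
  C–C: 2 × 339 = 678
  C–H: 8 × 405 = 3240
  C=C: 1 × 598 = 598
  Σ(broken) = 4712 kJ
Bonds formed (products):
  C–Br: 2 × 270 = 540
  C–C: 3 × 339 = 1017
  C–H: 8 × 405 = 3240
  Σ(formed) = 4797 kJ
ΔH = Σ(broken) − Σ(formed) = 4712 − 4797 = −85 kJ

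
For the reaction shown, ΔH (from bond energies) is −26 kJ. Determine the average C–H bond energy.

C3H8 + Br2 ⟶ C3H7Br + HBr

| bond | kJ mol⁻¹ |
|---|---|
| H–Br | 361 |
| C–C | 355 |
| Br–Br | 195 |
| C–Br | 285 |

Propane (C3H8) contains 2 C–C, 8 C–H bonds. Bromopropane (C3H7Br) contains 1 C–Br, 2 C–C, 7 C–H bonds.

D(C–H) ≈ 425 kJ/mol

Let D be the C–H bond energy.
Σ(broken) = 1×195 + 2×355 + 8×D = 905 + 8D
Σ(formed) = 1×285 + 2×355 + 7×D + 1×361 = 1356 + 7D
ΔH = Σ(broken) − Σ(formed) = (905 + 8D) − (1356 + 7D) = −451 + D
Setting this equal to −26 kJ gives D = 425 kJ/mol.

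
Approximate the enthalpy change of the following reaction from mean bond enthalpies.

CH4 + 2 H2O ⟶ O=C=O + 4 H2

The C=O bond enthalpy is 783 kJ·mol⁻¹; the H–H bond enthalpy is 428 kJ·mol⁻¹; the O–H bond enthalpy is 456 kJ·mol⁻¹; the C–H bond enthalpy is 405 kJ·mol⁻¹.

Bonds broken (reactants):
  C–H: 4 × 405 = 1620
  O–H: 4 × 456 = 1824
  Σ(broken) = 3444 kJ
Bonds formed (products):
  C=O: 2 × 783 = 1566
  H–H: 4 × 428 = 1712
  Σ(formed) = 3278 kJ
ΔH = Σ(broken) − Σ(formed) = 3444 − 3278 = +166 kJ

ΔH ≈ +166 kJ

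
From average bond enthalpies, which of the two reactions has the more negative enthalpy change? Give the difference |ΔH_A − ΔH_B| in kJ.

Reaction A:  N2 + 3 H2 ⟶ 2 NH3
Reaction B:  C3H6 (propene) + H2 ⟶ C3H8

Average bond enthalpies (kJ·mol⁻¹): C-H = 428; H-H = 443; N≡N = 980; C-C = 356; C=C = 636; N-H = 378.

Reaction A:
  Bonds broken (reactants):
    H-H: 3 × 443 = 1329
    N≡N: 1 × 980 = 980
    Σ(broken) = 2309 kJ
  Bonds formed (products):
    N-H: 6 × 378 = 2268
    Σ(formed) = 2268 kJ
  ΔH_A = 2309 − 2268 = +41 kJ
Reaction B:
  Bonds broken (reactants):
    C-C: 1 × 356 = 356
    C-H: 6 × 428 = 2568
    C=C: 1 × 636 = 636
    H-H: 1 × 443 = 443
    Σ(broken) = 4003 kJ
  Bonds formed (products):
    C-C: 2 × 356 = 712
    C-H: 8 × 428 = 3424
    Σ(formed) = 4136 kJ
  ΔH_B = 4003 − 4136 = −133 kJ
ΔH_A − ΔH_B = +174 kJ, so reaction B has the more negative ΔH; |ΔH_A − ΔH_B| = 174 kJ.

Reaction B, by 174 kJ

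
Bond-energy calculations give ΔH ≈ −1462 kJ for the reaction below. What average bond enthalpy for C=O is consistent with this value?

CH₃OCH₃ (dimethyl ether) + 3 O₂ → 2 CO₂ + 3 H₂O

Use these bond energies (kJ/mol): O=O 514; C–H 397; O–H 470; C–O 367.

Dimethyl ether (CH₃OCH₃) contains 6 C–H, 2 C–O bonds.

D(C=O) ≈ 825 kJ/mol

Let D be the C=O bond energy.
Σ(broken) = 6×397 + 2×367 + 3×514 = 4658
Σ(formed) = 4×D + 6×470 = 2820 + 4D
ΔH = Σ(broken) − Σ(formed) = (4658) − (2820 + 4D) = +1838 − 4D
Setting this equal to −1462 kJ gives 4D = 3300, so D = 825 kJ/mol.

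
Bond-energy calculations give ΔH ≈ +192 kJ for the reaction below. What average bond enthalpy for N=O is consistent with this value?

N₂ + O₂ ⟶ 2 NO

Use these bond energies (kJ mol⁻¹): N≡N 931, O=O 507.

Let D be the N=O bond energy.
Σ(broken) = 1×931 + 1×507 = 1438
Σ(formed) = 2×D = 2D
ΔH = Σ(broken) − Σ(formed) = (1438) − (2D) = +1438 − 2D
Setting this equal to +192 kJ gives 2D = 1246, so D = 623 kJ/mol.

D(N=O) ≈ 623 kJ/mol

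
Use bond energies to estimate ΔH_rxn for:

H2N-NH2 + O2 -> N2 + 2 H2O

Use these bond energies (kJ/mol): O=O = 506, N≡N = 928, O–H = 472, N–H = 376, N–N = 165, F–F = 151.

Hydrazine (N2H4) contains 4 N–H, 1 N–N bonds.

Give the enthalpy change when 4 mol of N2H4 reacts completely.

ΔH = −2564 kJ

Bonds broken (reactants):
  N–H: 4 × 376 = 1504
  N–N: 1 × 165 = 165
  O=O: 1 × 506 = 506
  Σ(broken) = 2175 kJ
Bonds formed (products):
  N≡N: 1 × 928 = 928
  O–H: 4 × 472 = 1888
  Σ(formed) = 2816 kJ
ΔH = Σ(broken) − Σ(formed) = 2175 − 2816 = −641 kJ
For 4× the reaction as written: 4 × (−641) = −2564 kJ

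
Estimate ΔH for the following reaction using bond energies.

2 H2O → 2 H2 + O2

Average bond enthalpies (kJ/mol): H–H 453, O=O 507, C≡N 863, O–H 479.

Bonds broken (reactants):
  O–H: 4 × 479 = 1916
  Σ(broken) = 1916 kJ
Bonds formed (products):
  H–H: 2 × 453 = 906
  O=O: 1 × 507 = 507
  Σ(formed) = 1413 kJ
ΔH = Σ(broken) − Σ(formed) = 1916 − 1413 = +503 kJ

ΔH ≈ +503 kJ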